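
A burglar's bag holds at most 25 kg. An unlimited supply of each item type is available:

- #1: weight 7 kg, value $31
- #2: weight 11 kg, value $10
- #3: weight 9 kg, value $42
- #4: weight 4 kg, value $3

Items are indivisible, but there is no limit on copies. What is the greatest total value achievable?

Best value-per-unit is #3 at 42/9; filling with it alone gives 2×42 = 84.
Optimal mix: 1×#1 + 2×#3 → weight 25, value 115.

$115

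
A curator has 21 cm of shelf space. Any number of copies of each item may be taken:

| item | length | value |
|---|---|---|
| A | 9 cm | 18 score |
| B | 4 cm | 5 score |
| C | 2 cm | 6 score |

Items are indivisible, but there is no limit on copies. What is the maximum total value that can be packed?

Best value-per-unit is C at 6/2, and filling with it alone uses length 10×2=20. No mix of the others beats 10×6 = 60.

60 score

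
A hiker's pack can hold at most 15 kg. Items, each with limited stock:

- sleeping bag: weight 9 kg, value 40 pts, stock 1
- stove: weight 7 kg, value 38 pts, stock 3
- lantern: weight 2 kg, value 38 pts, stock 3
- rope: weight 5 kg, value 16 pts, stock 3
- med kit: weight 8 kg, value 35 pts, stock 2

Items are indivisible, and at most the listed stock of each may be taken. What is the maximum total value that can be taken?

Best selections within weight 15 and stock limits:
- 1×sleeping bag + 3×lantern: weight 15, value 154
- 1×stove + 3×lantern: weight 13, value 152
- 3×lantern + 1×med kit: weight 14, value 149
Best: 154 pts.

154 pts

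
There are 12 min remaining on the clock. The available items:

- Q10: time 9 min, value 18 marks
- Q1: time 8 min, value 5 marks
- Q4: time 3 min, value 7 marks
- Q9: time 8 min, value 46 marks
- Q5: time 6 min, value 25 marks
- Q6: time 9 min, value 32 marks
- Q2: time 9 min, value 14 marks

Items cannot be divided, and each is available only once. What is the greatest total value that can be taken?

This is a 0/1 knapsack; check combinations near the capacity.
- Q4+Q9: time 3+8=11, value 7+46=53
- Q9: time 8, value 46
- Q4+Q6: time 3+9=12, value 7+32=39
- Q4+Q5: time 3+6=9, value 7+25=32
Best: 53 marks.

53 marks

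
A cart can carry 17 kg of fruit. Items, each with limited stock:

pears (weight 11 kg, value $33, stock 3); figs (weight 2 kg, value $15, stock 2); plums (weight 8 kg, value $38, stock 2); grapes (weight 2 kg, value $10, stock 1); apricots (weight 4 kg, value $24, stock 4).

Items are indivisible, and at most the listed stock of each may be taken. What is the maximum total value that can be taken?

$102

Top feasible selections:
- 2×figs + 3×apricots: weight 16, value 102
- 1×figs + 1×grapes + 3×apricots: weight 16, value 97
- 4×apricots: weight 16, value 96
Best: $102.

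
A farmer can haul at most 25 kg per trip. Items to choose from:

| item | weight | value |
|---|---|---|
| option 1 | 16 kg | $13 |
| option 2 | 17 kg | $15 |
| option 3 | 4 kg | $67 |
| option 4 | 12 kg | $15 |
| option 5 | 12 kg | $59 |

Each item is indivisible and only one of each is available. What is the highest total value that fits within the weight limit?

$126

This is a 0/1 knapsack; check combinations near the capacity.
- option 3+option 5: weight 4+12=16, value 67+59=126
- option 3+option 4: weight 4+12=16, value 67+15=82
- option 2+option 3: weight 17+4=21, value 15+67=82
Best: $126.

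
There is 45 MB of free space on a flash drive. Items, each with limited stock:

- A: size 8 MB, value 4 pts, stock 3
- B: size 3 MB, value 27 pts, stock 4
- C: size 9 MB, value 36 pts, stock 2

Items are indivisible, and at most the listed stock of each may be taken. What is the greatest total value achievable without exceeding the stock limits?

Top feasible selections:
- 1×A + 4×B + 2×C: size 38, value 184
- 4×B + 2×C: size 30, value 180
- 2×A + 3×B + 2×C: size 43, value 161
Best: 184 pts.

184 pts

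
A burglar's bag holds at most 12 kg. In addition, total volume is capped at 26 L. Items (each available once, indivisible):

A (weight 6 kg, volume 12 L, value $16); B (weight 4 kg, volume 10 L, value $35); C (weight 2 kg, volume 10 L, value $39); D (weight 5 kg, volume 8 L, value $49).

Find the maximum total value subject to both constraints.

$88

Feasible sets respecting both limits:
- C+D: weight 7, volume 18, value 88
- B+D: weight 9, volume 18, value 84
- B+C: weight 6, volume 20, value 74
- A+D: weight 11, volume 20, value 65
Best: $88.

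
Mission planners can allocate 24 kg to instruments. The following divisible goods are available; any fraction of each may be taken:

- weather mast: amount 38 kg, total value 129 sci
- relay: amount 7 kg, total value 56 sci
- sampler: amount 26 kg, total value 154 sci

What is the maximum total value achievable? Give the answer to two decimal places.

Take in order of value per unit:
- relay (56/7 per unit): all 7 → value 56, running total 56.00
- sampler (154/26 per unit): 17 of 26 → value 17×154/26 = 100.6923, running total 156.69
Total 156.69.

156.69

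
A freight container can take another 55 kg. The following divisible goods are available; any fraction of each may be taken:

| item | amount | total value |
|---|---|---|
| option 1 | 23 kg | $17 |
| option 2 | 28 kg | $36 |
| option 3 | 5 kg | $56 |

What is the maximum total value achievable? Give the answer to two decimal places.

108.26

Take in order of value per unit:
- option 3 (56/5 per unit): all 5 → value 56, running total 56.00
- option 2 (36/28 per unit): all 28 → value 36, running total 92.00
- option 1 (17/23 per unit): 22 of 23 → value 22×17/23 = 16.2609, running total 108.26
Total 108.26.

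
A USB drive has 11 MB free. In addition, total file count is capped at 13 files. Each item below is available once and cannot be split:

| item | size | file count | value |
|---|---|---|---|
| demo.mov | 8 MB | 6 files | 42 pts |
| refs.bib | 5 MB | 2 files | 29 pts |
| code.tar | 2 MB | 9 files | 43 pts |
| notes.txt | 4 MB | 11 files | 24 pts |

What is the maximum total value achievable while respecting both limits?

Feasible sets respecting both limits:
- refs.bib+code.tar: size 7, file count 11, value 72
- refs.bib+notes.txt: size 9, file count 13, value 53
- code.tar: size 2, file count 9, value 43
- demo.mov: size 8, file count 6, value 42
Best: 72 pts.

72 pts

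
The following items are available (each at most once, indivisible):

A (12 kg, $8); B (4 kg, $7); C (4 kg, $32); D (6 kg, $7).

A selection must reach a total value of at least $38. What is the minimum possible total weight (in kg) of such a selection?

8

Subsets with value ≥ 38, sorted by total weight:
- B+C: weight 8, value 39
- C+D: weight 10, value 39
Minimum weight: 8 kg.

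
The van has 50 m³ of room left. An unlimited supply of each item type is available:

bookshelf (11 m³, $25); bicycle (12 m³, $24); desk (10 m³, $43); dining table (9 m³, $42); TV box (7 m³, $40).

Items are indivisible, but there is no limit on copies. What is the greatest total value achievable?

$280

Best value-per-unit is TV box at 40/7, and filling with it alone uses volume 7×7=49. No mix of the others beats 7×40 = 280.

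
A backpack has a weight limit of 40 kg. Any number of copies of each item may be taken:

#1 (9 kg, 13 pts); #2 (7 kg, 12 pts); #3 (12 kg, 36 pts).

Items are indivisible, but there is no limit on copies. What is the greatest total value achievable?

Best value-per-unit is #3 at 36/12, and filling with it alone uses weight 3×12=36. No mix of the others beats 3×36 = 108.

108 pts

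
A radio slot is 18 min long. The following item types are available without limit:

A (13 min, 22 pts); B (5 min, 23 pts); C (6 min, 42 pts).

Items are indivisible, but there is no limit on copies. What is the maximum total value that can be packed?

Best value-per-unit is C at 42/6, and filling with it alone uses duration 3×6=18. No mix of the others beats 3×42 = 126.

126 pts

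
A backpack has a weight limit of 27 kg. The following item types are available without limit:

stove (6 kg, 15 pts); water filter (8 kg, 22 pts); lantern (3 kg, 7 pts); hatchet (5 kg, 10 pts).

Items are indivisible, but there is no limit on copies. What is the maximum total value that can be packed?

Best value-per-unit is water filter at 22/8; filling with it alone gives 3×22 = 66.
Optimal mix: 3×water filter + 1×lantern → weight 27, value 73.

73 pts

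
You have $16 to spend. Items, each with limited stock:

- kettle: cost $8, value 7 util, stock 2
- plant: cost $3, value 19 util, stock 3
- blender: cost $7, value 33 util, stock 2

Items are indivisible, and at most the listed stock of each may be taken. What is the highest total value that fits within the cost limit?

Best selections within cost 16 and stock limits:
- 3×plant + 1×blender: cost 16, value 90
- 2×plant + 1×blender: cost 13, value 71
- 2×blender: cost 14, value 66
- 3×plant: cost 9, value 57
Best: 90 util.

90 util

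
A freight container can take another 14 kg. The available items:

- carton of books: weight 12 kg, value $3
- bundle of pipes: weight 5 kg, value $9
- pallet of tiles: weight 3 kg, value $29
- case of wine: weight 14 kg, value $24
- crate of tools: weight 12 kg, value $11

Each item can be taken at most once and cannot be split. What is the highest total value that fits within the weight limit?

Check high-value combinations within 14 kg:
- bundle of pipes+pallet of tiles: weight 5+3=8, value 9+29=38
- pallet of tiles: weight 3, value 29
- case of wine: weight 14, value 24
Best: $38.

$38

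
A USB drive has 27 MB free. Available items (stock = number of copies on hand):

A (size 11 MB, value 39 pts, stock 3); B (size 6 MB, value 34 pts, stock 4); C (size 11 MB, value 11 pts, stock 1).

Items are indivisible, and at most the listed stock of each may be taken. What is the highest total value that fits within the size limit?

Top feasible selections:
- 4×B: size 24, value 136
- 1×A + 2×B: size 23, value 107
- 3×B: size 18, value 102
- 2×B + 1×C: size 23, value 79
Best: 136 pts.

136 pts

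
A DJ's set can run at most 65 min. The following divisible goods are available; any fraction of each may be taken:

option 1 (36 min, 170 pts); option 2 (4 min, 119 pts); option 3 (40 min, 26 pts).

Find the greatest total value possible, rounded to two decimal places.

305.25

Take in order of value per unit:
- option 2 (119/4 per unit): all 4 → value 119, running total 119.00
- option 1 (170/36 per unit): all 36 → value 170, running total 289.00
- option 3 (26/40 per unit): 25 of 40 → value 25×26/40 = 16.2500, running total 305.25
Total 305.25.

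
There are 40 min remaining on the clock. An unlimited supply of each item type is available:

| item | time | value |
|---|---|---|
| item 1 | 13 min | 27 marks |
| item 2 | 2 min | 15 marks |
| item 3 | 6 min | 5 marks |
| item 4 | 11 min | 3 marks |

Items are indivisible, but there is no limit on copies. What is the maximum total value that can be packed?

300 marks

Best value-per-unit is item 2 at 15/2, and filling with it alone uses time 20×2=40. No mix of the others beats 20×15 = 300.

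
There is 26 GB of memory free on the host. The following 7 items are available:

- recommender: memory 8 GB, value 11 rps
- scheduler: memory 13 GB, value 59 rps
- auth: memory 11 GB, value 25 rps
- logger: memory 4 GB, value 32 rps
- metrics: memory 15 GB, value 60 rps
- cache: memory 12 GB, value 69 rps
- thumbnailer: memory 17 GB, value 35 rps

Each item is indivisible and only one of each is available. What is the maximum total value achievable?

This is a 0/1 knapsack; check combinations near the capacity.
- scheduler+cache: memory 13+12=25, value 59+69=128
- recommender+logger+cache: memory 8+4+12=24, value 11+32+69=112
- recommender+scheduler+logger: memory 8+13+4=25, value 11+59+32=102
- logger+cache: memory 4+12=16, value 32+69=101
Best: 128 rps.

128 rps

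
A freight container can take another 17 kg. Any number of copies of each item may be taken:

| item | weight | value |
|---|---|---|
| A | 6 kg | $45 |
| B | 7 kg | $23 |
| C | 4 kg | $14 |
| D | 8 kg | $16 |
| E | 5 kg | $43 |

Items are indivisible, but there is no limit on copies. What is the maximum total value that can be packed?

Best value-per-unit is E at 43/5; filling with it alone gives 3×43 = 129.
Optimal mix: 2×A + 1×E → weight 17, value 133.

$133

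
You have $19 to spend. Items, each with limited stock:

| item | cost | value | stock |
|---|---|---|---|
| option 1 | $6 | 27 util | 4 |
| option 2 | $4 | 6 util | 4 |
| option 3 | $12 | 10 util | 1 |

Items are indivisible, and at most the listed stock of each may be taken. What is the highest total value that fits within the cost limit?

81 util

Best selections within cost 19 and stock limits:
- 3×option 1: cost 18, value 81
- 2×option 1 + 1×option 2: cost 16, value 60
- 2×option 1: cost 12, value 54
Best: 81 util.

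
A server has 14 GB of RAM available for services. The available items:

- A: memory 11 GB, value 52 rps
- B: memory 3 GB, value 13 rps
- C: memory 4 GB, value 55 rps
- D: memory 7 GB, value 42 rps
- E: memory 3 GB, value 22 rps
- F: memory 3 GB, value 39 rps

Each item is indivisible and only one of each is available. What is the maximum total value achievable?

136 rps

Check high-value combinations within 14 GB:
- C+D+F: memory 4+7+3=14, value 55+42+39=136
- B+C+E+F: memory 3+4+3+3=13, value 13+55+22+39=129
- C+D+E: memory 4+7+3=14, value 55+42+22=119
- C+E+F: memory 4+3+3=10, value 55+22+39=116
Best: 136 rps.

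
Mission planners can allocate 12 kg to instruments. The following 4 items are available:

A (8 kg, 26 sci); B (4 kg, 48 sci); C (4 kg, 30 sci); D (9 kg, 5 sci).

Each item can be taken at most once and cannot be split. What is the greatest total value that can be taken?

78 sci

This is a 0/1 knapsack; check combinations near the capacity.
- B+C: mass 4+4=8, value 48+30=78
- A+B: mass 8+4=12, value 26+48=74
- A+C: mass 8+4=12, value 26+30=56
- B: mass 4, value 48
- C: mass 4, value 30
Best: 78 sci.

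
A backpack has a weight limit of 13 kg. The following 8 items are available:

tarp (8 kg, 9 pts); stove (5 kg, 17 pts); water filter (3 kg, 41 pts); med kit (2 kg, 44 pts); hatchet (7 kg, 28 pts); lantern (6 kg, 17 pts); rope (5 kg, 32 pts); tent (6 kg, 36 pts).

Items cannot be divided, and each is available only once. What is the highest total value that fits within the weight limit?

Check high-value combinations within 13 kg:
- water filter+med kit+tent: weight 3+2+6=11, value 41+44+36=121
- water filter+med kit+rope: weight 3+2+5=10, value 41+44+32=117
- water filter+med kit+hatchet: weight 3+2+7=12, value 41+44+28=113
- med kit+rope+tent: weight 2+5+6=13, value 44+32+36=112
- stove+water filter+med kit: weight 5+3+2=10, value 17+41+44=102
Best: 121 pts.

121 pts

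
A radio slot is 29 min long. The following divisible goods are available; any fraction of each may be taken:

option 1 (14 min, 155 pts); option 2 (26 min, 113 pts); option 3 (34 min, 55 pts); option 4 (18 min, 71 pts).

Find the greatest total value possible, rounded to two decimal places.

Take in order of value per unit:
- option 1 (155/14 per unit): all 14 → value 155, running total 155.00
- option 2 (113/26 per unit): 15 of 26 → value 15×113/26 = 65.1923, running total 220.19
Total 220.19.

220.19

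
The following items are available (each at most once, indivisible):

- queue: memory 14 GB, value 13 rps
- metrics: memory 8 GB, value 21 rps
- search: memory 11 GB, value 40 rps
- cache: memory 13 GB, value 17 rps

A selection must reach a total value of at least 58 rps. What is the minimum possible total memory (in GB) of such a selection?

19

Subsets with value ≥ 58, sorted by total memory:
- metrics+search: memory 19, value 61
- metrics+search+cache: memory 32, value 78
- queue+metrics+search: memory 33, value 74
Minimum memory: 19 GB.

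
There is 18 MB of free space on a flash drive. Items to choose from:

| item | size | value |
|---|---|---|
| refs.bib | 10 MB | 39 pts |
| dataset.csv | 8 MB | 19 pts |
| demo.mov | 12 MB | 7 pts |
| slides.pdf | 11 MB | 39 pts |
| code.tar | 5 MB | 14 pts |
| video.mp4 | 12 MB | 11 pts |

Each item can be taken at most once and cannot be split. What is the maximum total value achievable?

Check high-value combinations within 18 MB:
- refs.bib+dataset.csv: size 10+8=18, value 39+19=58
- refs.bib+code.tar: size 10+5=15, value 39+14=53
- slides.pdf+code.tar: size 11+5=16, value 39+14=53
Best: 58 pts.

58 pts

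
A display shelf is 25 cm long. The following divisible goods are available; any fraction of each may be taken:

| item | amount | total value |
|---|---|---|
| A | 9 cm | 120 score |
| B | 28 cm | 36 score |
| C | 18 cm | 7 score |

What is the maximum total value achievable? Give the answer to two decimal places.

140.57

Take in order of value per unit:
- A (120/9 per unit): all 9 → value 120, running total 120.00
- B (36/28 per unit): 16 of 28 → value 16×36/28 = 20.5714, running total 140.57
Total 140.57.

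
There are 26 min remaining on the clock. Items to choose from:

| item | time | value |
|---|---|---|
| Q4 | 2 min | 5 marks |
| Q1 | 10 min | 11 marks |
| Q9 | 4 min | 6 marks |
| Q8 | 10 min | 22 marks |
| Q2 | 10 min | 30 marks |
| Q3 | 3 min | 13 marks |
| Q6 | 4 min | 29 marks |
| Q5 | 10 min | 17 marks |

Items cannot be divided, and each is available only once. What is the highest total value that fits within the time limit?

Check high-value combinations within 26 min:
- Q4+Q8+Q2+Q6: time 2+10+10+4=26, value 5+22+30+29=86
- Q4+Q9+Q2+Q3+Q6: time 2+4+10+3+4=23, value 5+6+30+13+29=83
- Q8+Q2+Q6: time 10+10+4=24, value 22+30+29=81
- Q4+Q2+Q6+Q5: time 2+10+4+10=26, value 5+30+29+17=81
Best: 86 marks.

86 marks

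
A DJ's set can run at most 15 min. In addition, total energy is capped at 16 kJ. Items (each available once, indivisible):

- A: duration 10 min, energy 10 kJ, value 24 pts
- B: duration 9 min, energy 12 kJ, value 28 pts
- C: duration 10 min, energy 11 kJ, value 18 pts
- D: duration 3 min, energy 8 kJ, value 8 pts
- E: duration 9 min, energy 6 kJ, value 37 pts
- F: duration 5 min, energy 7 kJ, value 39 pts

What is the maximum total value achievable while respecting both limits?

76 pts

Feasible sets respecting both limits:
- E+F: duration 14, energy 13, value 76
- D+F: duration 8, energy 15, value 47
- D+E: duration 12, energy 14, value 45
- F: duration 5, energy 7, value 39
Best: 76 pts.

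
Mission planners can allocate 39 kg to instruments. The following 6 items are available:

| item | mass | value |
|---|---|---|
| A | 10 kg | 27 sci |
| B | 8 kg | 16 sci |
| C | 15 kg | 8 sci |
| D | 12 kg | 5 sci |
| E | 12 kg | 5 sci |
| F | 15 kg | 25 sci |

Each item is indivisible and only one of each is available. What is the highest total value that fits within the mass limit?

This is a 0/1 knapsack; check combinations near the capacity.
- A+B+F: mass 10+8+15=33, value 27+16+25=68
- A+D+F: mass 10+12+15=37, value 27+5+25=57
- A+E+F: mass 10+12+15=37, value 27+5+25=57
- A+F: mass 10+15=25, value 27+25=52
- A+B+C: mass 10+8+15=33, value 27+16+8=51
Best: 68 sci.

68 sci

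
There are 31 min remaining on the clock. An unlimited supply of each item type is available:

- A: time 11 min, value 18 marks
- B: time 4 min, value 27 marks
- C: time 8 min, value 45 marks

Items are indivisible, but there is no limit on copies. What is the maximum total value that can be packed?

Best value-per-unit is B at 27/4, and filling with it alone uses time 7×4=28. No mix of the others beats 7×27 = 189.

189 marks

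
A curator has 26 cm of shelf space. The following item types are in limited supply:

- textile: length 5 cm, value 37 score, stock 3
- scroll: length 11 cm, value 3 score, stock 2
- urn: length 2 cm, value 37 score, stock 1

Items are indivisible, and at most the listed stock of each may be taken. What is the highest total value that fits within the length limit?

148 score

Top feasible selections:
- 3×textile + 1×urn: length 17, value 148
- 2×textile + 1×scroll + 1×urn: length 23, value 114
- 3×textile + 1×scroll: length 26, value 114
Best: 148 score.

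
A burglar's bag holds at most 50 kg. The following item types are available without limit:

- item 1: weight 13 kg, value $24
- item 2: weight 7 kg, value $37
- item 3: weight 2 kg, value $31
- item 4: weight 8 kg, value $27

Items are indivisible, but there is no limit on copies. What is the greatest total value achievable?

$775

Best value-per-unit is item 3 at 31/2, and filling with it alone uses weight 25×2=50. No mix of the others beats 25×31 = 775.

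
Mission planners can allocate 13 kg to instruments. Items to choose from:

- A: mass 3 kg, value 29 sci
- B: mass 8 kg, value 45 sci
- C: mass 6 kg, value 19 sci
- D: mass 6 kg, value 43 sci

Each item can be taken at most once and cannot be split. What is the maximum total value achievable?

Check high-value combinations within 13 kg:
- A+B: mass 3+8=11, value 29+45=74
- A+D: mass 3+6=9, value 29+43=72
- C+D: mass 6+6=12, value 19+43=62
- A+C: mass 3+6=9, value 29+19=48
Best: 74 sci.

74 sci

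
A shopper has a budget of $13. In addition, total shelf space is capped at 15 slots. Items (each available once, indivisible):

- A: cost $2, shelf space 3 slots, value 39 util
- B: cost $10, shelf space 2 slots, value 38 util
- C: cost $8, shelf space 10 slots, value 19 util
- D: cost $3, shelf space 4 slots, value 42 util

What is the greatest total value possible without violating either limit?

81 util

Feasible sets respecting both limits:
- A+D: cost 5, shelf space 7, value 81
- B+D: cost 13, shelf space 6, value 80
- A+B: cost 12, shelf space 5, value 77
- C+D: cost 11, shelf space 14, value 61
Best: 81 util.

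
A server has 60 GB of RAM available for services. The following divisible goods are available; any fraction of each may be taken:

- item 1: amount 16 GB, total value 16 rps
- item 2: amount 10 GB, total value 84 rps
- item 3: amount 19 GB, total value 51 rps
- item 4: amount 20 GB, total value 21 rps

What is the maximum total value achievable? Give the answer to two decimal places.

Take in order of value per unit:
- item 2 (84/10 per unit): all 10 → value 84, running total 84.00
- item 3 (51/19 per unit): all 19 → value 51, running total 135.00
- item 4 (21/20 per unit): all 20 → value 21, running total 156.00
- item 1 (16/16 per unit): 11 of 16 → value 11×16/16 = 11.0000, running total 167.00
Total 167.00.

167.00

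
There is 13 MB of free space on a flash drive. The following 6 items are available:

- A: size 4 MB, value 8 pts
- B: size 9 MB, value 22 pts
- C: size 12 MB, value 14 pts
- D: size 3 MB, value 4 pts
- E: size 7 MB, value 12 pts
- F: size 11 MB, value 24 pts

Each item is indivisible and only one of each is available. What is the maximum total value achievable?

30 pts

This is a 0/1 knapsack; check combinations near the capacity.
- A+B: size 4+9=13, value 8+22=30
- B+D: size 9+3=12, value 22+4=26
- F: size 11, value 24
- B: size 9, value 22
- A+E: size 4+7=11, value 8+12=20
Best: 30 pts.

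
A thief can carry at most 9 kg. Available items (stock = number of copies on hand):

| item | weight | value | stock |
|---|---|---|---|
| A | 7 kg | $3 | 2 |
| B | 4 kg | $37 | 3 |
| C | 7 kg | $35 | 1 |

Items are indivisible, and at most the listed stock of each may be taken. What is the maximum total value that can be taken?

Top feasible selections:
- 2×B: weight 8, value 74
- 1×B: weight 4, value 37
- 1×C: weight 7, value 35
- 1×A: weight 7, value 3
Best: $74.

$74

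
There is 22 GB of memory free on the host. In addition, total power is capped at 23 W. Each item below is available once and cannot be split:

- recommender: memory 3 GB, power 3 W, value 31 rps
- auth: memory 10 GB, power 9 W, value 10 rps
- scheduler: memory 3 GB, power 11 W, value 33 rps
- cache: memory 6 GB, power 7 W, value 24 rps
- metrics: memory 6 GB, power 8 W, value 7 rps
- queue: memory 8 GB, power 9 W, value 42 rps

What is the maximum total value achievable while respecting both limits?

106 rps

Feasible sets respecting both limits:
- recommender+scheduler+queue: memory 14, power 23, value 106
- recommender+cache+queue: memory 17, power 19, value 97
- recommender+scheduler+cache: memory 12, power 21, value 88
Best: 106 rps.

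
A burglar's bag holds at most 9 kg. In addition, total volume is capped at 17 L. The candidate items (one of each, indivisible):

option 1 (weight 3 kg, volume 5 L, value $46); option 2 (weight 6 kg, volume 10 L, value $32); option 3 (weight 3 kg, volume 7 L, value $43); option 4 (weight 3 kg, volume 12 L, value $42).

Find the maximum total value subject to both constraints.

$89

Feasible sets respecting both limits:
- option 1+option 3: weight 6, volume 12, value 89
- option 1+option 4: weight 6, volume 17, value 88
- option 1+option 2: weight 9, volume 15, value 78
- option 2+option 3: weight 9, volume 17, value 75
Best: $89.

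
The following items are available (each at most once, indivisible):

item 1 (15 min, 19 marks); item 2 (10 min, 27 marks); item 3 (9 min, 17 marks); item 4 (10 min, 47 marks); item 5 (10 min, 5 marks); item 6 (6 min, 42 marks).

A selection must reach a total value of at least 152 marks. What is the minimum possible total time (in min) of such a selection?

50

Subsets with value ≥ 152, sorted by total time:
- item 1+item 2+item 3+item 4+item 6: time 50, value 152
- item 1+item 2+item 3+item 4+item 5+item 6: time 60, value 157
Minimum time: 50 min.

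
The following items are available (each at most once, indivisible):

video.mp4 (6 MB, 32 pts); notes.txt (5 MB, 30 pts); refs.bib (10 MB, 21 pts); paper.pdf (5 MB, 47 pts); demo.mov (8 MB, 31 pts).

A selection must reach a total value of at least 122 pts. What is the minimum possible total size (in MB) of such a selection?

Subsets with value ≥ 122, sorted by total size:
- video.mp4+notes.txt+paper.pdf+demo.mov: size 24, value 140
- video.mp4+notes.txt+refs.bib+paper.pdf: size 26, value 130
- notes.txt+refs.bib+paper.pdf+demo.mov: size 28, value 129
- video.mp4+refs.bib+paper.pdf+demo.mov: size 29, value 131
Minimum size: 24 MB.

24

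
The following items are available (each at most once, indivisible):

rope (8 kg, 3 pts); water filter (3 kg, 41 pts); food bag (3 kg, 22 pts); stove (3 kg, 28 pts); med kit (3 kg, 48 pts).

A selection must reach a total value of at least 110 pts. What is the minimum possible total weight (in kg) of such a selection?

9

Subsets with value ≥ 110, sorted by total weight:
- water filter+stove+med kit: weight 9, value 117
- water filter+food bag+med kit: weight 9, value 111
- water filter+food bag+stove+med kit: weight 12, value 139
- rope+water filter+stove+med kit: weight 17, value 120
Minimum weight: 9 kg.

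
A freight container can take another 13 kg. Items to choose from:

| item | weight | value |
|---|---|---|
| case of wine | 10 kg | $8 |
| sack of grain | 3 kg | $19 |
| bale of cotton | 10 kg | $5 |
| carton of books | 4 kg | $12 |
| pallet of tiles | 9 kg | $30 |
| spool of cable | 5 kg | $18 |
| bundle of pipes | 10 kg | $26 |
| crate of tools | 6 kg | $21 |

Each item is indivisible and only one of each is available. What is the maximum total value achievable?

This is a 0/1 knapsack; check combinations near the capacity.
- sack of grain+carton of books+crate of tools: weight 3+4+6=13, value 19+12+21=52
- sack of grain+pallet of tiles: weight 3+9=12, value 19+30=49
- sack of grain+carton of books+spool of cable: weight 3+4+5=12, value 19+12+18=49
- sack of grain+bundle of pipes: weight 3+10=13, value 19+26=45
Best: $52.

$52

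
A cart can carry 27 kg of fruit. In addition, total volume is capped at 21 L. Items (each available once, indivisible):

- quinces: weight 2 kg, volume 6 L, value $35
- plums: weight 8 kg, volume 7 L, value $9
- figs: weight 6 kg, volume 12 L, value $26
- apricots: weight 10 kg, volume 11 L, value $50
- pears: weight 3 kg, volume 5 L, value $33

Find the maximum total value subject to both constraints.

$85

Feasible sets respecting both limits:
- quinces+apricots: weight 12, volume 17, value 85
- apricots+pears: weight 13, volume 16, value 83
- quinces+plums+pears: weight 13, volume 18, value 77
Best: $85.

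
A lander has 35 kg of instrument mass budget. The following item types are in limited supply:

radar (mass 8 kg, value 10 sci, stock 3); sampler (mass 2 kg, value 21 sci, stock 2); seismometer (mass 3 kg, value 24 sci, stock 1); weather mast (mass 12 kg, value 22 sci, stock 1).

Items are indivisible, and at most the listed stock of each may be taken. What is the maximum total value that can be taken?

108 sci

Best selections within mass 35 and stock limits:
- 2×radar + 2×sampler + 1×seismometer + 1×weather mast: mass 35, value 108
- 1×radar + 2×sampler + 1×seismometer + 1×weather mast: mass 27, value 98
- 3×radar + 2×sampler + 1×seismometer: mass 31, value 96
Best: 108 sci.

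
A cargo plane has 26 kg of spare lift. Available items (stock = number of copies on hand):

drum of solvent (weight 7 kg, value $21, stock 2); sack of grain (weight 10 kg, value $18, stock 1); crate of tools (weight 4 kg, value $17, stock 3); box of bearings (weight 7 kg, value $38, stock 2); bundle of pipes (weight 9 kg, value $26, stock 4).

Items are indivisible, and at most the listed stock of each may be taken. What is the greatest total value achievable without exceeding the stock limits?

$127

Top feasible selections:
- 3×crate of tools + 2×box of bearings: weight 26, value 127
- 1×drum of solvent + 1×crate of tools + 2×box of bearings: weight 25, value 114
- 2×crate of tools + 2×box of bearings: weight 22, value 110
Best: $127.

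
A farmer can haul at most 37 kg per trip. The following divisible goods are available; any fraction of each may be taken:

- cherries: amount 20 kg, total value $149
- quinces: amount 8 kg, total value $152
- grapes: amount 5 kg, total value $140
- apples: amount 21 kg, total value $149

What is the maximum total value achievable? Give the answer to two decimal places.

469.38

Take in order of value per unit:
- grapes (140/5 per unit): all 5 → value 140, running total 140.00
- quinces (152/8 per unit): all 8 → value 152, running total 292.00
- cherries (149/20 per unit): all 20 → value 149, running total 441.00
- apples (149/21 per unit): 4 of 21 → value 4×149/21 = 28.3810, running total 469.38
Total 469.38.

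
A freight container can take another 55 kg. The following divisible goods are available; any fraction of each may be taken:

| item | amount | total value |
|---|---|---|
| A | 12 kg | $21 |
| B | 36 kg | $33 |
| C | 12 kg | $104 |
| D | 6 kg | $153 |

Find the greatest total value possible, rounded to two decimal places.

300.92

Take in order of value per unit:
- D (153/6 per unit): all 6 → value 153, running total 153.00
- C (104/12 per unit): all 12 → value 104, running total 257.00
- A (21/12 per unit): all 12 → value 21, running total 278.00
- B (33/36 per unit): 25 of 36 → value 25×33/36 = 22.9167, running total 300.92
Total 300.92.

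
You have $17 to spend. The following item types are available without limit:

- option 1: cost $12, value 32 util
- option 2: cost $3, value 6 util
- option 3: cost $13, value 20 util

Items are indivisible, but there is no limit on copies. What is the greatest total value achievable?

Best value-per-unit is option 1 at 32/12; filling with it alone gives 1×32 = 32.
Optimal mix: 1×option 1 + 1×option 2 → cost 15, value 38.

38 util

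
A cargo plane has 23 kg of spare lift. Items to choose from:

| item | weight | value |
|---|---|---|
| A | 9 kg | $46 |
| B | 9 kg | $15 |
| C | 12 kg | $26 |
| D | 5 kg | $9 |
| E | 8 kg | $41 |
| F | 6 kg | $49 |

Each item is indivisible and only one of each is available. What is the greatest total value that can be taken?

This is a 0/1 knapsack; check combinations near the capacity.
- A+E+F: weight 9+8+6=23, value 46+41+49=136
- B+E+F: weight 9+8+6=23, value 15+41+49=105
- A+D+F: weight 9+5+6=20, value 46+9+49=104
Best: $136.

$136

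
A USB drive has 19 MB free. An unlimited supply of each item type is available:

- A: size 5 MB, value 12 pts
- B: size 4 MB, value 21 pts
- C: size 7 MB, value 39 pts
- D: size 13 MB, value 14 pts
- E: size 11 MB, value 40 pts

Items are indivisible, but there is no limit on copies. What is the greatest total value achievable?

102 pts

Best value-per-unit is C at 39/7; filling with it alone gives 2×39 = 78.
Optimal mix: 3×B + 1×C → size 19, value 102.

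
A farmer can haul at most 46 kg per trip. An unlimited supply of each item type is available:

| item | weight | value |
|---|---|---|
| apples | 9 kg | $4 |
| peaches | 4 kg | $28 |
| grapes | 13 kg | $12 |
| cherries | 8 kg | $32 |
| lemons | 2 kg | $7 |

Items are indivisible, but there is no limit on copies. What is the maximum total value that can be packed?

Best value-per-unit is peaches at 28/4; filling with it alone gives 11×28 = 308.
Optimal mix: 11×peaches + 1×lemons → weight 46, value 315.

$315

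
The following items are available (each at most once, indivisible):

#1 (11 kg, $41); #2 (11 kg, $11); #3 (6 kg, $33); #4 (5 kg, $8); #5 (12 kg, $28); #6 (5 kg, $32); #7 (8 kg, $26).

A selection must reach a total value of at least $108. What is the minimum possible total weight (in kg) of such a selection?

Subsets with value ≥ 108, sorted by total weight:
- #1+#3+#4+#6: weight 27, value 114
- #1+#3+#6+#7: weight 30, value 132
Minimum weight: 27 kg.

27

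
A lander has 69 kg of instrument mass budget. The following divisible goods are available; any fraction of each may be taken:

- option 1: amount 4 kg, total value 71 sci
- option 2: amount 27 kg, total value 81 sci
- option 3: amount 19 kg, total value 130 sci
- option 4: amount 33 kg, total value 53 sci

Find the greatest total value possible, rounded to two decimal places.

Take in order of value per unit:
- option 1 (71/4 per unit): all 4 → value 71, running total 71.00
- option 3 (130/19 per unit): all 19 → value 130, running total 201.00
- option 2 (81/27 per unit): all 27 → value 81, running total 282.00
- option 4 (53/33 per unit): 19 of 33 → value 19×53/33 = 30.5152, running total 312.52
Total 312.52.

312.52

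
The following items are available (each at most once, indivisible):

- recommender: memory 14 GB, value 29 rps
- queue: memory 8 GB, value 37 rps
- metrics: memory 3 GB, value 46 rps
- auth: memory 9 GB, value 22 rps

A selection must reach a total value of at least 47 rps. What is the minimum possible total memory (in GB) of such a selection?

Subsets with value ≥ 47, sorted by total memory:
- queue+metrics: memory 11, value 83
- metrics+auth: memory 12, value 68
- recommender+metrics: memory 17, value 75
Minimum memory: 11 GB.

11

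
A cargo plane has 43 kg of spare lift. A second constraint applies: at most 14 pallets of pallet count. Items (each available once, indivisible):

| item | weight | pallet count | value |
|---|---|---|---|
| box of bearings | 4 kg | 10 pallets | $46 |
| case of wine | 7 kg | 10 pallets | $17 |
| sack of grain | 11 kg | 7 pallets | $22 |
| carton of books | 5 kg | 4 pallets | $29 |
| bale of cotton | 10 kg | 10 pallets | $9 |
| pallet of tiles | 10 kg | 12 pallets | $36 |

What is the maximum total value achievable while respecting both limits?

$75

Feasible sets respecting both limits:
- box of bearings+carton of books: weight 9, pallet count 14, value 75
- sack of grain+carton of books: weight 16, pallet count 11, value 51
- box of bearings: weight 4, pallet count 10, value 46
Best: $75.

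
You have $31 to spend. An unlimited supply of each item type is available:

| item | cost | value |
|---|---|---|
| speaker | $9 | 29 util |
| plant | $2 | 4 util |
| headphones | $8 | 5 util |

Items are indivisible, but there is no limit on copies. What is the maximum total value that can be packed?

95 util

Best value-per-unit is speaker at 29/9; filling with it alone gives 3×29 = 87.
Optimal mix: 3×speaker + 2×plant → cost 31, value 95.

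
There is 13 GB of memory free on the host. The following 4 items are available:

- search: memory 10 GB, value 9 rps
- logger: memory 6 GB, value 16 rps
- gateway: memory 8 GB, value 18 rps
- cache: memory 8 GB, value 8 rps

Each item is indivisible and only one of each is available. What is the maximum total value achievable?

18 rps

Check high-value combinations within 13 GB:
- gateway: memory 8, value 18
- logger: memory 6, value 16
- search: memory 10, value 9
Best: 18 rps.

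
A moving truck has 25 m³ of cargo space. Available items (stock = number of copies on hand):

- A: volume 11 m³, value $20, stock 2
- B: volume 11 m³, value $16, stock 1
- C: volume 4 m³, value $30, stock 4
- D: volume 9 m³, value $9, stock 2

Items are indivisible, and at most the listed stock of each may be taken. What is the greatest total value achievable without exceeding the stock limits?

$129

Best selections within volume 25 and stock limits:
- 4×C + 1×D: volume 25, value 129
- 4×C: volume 16, value 120
Best: $129.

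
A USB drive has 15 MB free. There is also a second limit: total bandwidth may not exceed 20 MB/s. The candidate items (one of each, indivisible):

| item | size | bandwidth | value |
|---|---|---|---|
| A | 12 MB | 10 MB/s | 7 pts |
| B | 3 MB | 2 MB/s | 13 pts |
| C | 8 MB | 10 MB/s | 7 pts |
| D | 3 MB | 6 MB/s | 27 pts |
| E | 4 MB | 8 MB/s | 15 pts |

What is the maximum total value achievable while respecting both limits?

Feasible sets respecting both limits:
- B+D+E: size 10, bandwidth 16, value 55
- B+C+D: size 14, bandwidth 18, value 47
- D+E: size 7, bandwidth 14, value 42
Best: 55 pts.

55 pts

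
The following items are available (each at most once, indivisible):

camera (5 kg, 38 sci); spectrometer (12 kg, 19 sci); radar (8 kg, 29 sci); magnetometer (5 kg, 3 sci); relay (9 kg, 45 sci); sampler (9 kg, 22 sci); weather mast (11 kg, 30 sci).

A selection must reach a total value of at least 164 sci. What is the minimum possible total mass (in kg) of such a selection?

Subsets with value ≥ 164, sorted by total mass:
- camera+radar+relay+sampler+weather mast: mass 42, value 164
- camera+radar+magnetometer+relay+sampler+weather mast: mass 47, value 167
Minimum mass: 42 kg.

42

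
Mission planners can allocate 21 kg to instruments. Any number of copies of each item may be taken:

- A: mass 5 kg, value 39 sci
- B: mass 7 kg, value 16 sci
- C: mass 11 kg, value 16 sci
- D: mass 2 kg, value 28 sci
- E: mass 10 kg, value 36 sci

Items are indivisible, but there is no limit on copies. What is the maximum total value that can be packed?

Best value-per-unit is D at 28/2, and filling with it alone uses mass 10×2=20. No mix of the others beats 10×28 = 280.

280 sci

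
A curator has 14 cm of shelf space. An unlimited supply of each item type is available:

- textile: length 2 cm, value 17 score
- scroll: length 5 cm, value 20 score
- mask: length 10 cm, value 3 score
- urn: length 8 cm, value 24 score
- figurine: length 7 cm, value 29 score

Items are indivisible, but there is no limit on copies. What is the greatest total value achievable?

Best value-per-unit is textile at 17/2, and filling with it alone uses length 7×2=14. No mix of the others beats 7×17 = 119.

119 score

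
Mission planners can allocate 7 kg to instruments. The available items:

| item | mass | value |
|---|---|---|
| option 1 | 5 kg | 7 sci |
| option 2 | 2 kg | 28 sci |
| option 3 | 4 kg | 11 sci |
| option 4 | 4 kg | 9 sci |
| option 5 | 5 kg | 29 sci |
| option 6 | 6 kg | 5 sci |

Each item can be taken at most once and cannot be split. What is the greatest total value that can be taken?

Check high-value combinations within 7 kg:
- option 2+option 5: mass 2+5=7, value 28+29=57
- option 2+option 3: mass 2+4=6, value 28+11=39
- option 2+option 4: mass 2+4=6, value 28+9=37
- option 1+option 2: mass 5+2=7, value 7+28=35
Best: 57 sci.

57 sci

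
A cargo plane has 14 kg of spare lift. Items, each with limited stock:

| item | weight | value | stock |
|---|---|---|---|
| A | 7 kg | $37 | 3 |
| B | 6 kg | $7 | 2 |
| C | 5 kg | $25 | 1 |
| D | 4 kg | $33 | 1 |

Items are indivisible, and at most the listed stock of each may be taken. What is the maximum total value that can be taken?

$74

Best selections within weight 14 and stock limits:
- 2×A: weight 14, value 74
- 1×A + 1×D: weight 11, value 70
Best: $74.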